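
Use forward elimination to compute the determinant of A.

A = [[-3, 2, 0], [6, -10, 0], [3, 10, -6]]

Forward elimination:
R2 <- R2 - (-2)*R1:  [  0  -6   0 ]
R3 <- R3 - (-1)*R1:  [  0  12  -6 ]
R3 <- R3 - (-2)*R2:  [  0   0  -6 ]
Upper-triangular form:
[ -3   2   0 ]
[  0  -6   0 ]
[  0   0  -6 ]
det(A) = (-1)^0 * (-3) * (-6) * (-6) = -108  (0 row swaps -> sign +1)

det(A) = -108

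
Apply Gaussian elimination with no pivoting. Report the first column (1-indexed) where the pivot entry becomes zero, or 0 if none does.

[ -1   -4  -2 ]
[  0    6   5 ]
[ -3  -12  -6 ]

Naive forward elimination:
R3 <- R3 - (3)*R1:  [ 0  0  0 ]
Matrix at this point:
[ -1  -4  -2 ]
[  0   6   5 ]
[  0   0   0 ]
Pivot entry (3,3) in the last row is zero and there are no rows below to swap with -> zero pivot in column 3 (A is singular).

first zero-pivot column = 3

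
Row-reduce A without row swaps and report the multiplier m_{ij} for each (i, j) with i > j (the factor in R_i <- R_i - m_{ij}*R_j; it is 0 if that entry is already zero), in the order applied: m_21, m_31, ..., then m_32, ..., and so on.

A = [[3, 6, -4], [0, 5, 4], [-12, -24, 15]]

Forward elimination:
R2: entry in column 1 is already 0 -> m_{21} = 0 (no row operation needed)
R3 <- R3 - (-4)*R1:  [  0   0  -1 ]
R3: entry in column 2 is already 0 -> m_{32} = 0 (no row operation needed)
Multipliers (in order of application): m_{21} = 0, m_{31} = -4, m_{32} = 0

multipliers: 0, -4, 0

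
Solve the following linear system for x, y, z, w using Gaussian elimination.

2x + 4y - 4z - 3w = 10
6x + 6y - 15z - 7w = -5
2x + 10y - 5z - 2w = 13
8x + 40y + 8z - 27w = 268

Forward elimination on [A|b]:
R2 <- R2 - (3)*R1:  [   0   -6   -3    2  -35 ]
R3 <- R3 - (1)*R1:  [  0   6  -1   1   3 ]
R4 <- R4 - (4)*R1:  [   0   24   24  -15  228 ]
R3 <- R3 - (-1)*R2:  [   0    0   -4    3  -32 ]
R4 <- R4 - (-4)*R2:  [  0   0  12  -7  88 ]
R4 <- R4 - (-3)*R3:  [  0   0   0   2  -8 ]
Row echelon form:
[ 2   4  -4  -3  |   10 ]
[ 0  -6  -3   2  |  -35 ]
[ 0   0  -4   3  |  -32 ]
[ 0   0   0   2  |   -8 ]
Back-substitution:
w = (-8) / 2 = -4
z = (-32 - (3)*(-4)) / -4 = 5
y = (-35 - (-3)*(5) - (2)*(-4)) / -6 = 2
x = (10 - (4)*(2) - (-4)*(5) - (-3)*(-4)) / 2 = 5

(5, 2, 5, -4)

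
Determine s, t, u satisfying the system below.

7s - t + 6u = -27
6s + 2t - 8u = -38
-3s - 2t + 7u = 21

Forward elimination on [A|b]:
R2 <- R2 - (6/7)*R1:  [      0    20/7   -92/7  -104/7 ]
R3 <- R3 - (-3/7)*R1:  [     0  -17/7   67/7   66/7 ]
R3 <- R3 - (-17/20)*R2:  [     0      0   -8/5  -16/5 ]
Row echelon form:
[ 7    -1      6  |     -27 ]
[ 0  20/7  -92/7  |  -104/7 ]
[ 0     0   -8/5  |   -16/5 ]
Back-substitution:
u = (-16/5) / (-8/5) = 2
t = (-104/7 - (-92/7)*(2)) / (20/7) = 4
s = (-27 - (-1)*(4) - (6)*(2)) / 7 = -5

(-5, 4, 2)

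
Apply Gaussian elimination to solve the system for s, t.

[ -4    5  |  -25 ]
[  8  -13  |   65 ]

Forward elimination on [A|b]:
R2 <- R2 - (-2)*R1:  [  0  -3  15 ]
Row echelon form:
[ -4   5  |  -25 ]
[  0  -3  |   15 ]
Back-substitution:
t = (15) / -3 = -5
s = (-25 - (5)*(-5)) / -4 = 0

(0, -5)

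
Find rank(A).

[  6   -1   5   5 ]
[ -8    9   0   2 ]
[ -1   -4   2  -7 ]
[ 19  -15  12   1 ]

Row reduction:
R2 <- R2 - (-4/3)*R1:  [    0  23/3  20/3  26/3 ]
R3 <- R3 - (-1/6)*R1:  [     0  -25/6   17/6  -37/6 ]
R4 <- R4 - (19/6)*R1:  [     0  -71/6  -23/6  -89/6 ]
R3 <- R3 - (-25/46)*R2:  [      0       0  297/46  -67/46 ]
R4 <- R4 - (-71/46)*R2:  [      0       0  297/46  -67/46 ]
R4 <- R4 - (1)*R3:  [ 0  0  0  0 ]
Row echelon form:
[ 6    -1       5       5 ]
[ 0  23/3    20/3    26/3 ]
[ 0     0  297/46  -67/46 ]
[ 0     0       0       0 ]
Nonzero rows / pivot columns: 3

rank(A) = 3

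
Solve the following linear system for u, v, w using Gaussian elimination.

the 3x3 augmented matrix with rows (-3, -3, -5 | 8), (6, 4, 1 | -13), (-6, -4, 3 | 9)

(-4, 3, -1)

Forward elimination on [A|b]:
R2 <- R2 - (-2)*R1:  [  0  -2  -9   3 ]
R3 <- R3 - (2)*R1:  [  0   2  13  -7 ]
R3 <- R3 - (-1)*R2:  [  0   0   4  -4 ]
Row echelon form:
[ -3  -3  -5  |   8 ]
[  0  -2  -9  |   3 ]
[  0   0   4  |  -4 ]
Back-substitution:
w = (-4) / 4 = -1
v = (3 - (-9)*(-1)) / -2 = 3
u = (8 - (-3)*(3) - (-5)*(-1)) / -3 = -4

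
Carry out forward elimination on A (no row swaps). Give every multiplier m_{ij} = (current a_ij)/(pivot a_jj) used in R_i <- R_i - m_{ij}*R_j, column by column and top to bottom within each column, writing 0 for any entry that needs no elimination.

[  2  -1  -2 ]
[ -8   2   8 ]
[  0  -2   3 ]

multipliers: -4, 0, 1

Forward elimination:
R2 <- R2 - (-4)*R1:  [  0  -2   0 ]
R3: entry in column 1 is already 0 -> m_{31} = 0 (no row operation needed)
R3 <- R3 - (1)*R2:  [ 0  0  3 ]
Multipliers (in order of application): m_{21} = -4, m_{31} = 0, m_{32} = 1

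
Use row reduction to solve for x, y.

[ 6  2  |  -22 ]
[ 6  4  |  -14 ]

Forward elimination on [A|b]:
R2 <- R2 - (1)*R1:  [ 0  2  8 ]
Row echelon form:
[ 6  2  |  -22 ]
[ 0  2  |    8 ]
Back-substitution:
y = (8) / 2 = 4
x = (-22 - (2)*(4)) / 6 = -5

(-5, 4)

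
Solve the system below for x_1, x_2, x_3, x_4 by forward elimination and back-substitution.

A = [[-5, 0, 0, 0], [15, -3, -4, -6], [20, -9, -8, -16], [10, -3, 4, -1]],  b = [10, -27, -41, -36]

(-2, 1, -3, 1)

Forward elimination on [A|b]:
R2 <- R2 - (-3)*R1:  [  0  -3  -4  -6   3 ]
R3 <- R3 - (-4)*R1:  [   0   -9   -8  -16   -1 ]
R4 <- R4 - (-2)*R1:  [   0   -3    4   -1  -16 ]
R3 <- R3 - (3)*R2:  [   0    0    4    2  -10 ]
R4 <- R4 - (1)*R2:  [   0    0    8    5  -19 ]
R4 <- R4 - (2)*R3:  [ 0  0  0  1  1 ]
Row echelon form:
[ -5   0   0   0  |   10 ]
[  0  -3  -4  -6  |    3 ]
[  0   0   4   2  |  -10 ]
[  0   0   0   1  |    1 ]
Back-substitution:
x_4 = (1) / 1 = 1
x_3 = (-10 - (2)*(1)) / 4 = -3
x_2 = (3 - (-4)*(-3) - (-6)*(1)) / -3 = 1
x_1 = (10) / -5 = -2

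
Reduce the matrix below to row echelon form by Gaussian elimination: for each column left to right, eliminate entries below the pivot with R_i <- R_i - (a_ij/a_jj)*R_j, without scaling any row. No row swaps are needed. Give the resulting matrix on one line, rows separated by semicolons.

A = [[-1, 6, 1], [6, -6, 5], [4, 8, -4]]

REF = [-1 6 1; 0 30 11; 0 0 -176/15]

Forward elimination:
R2 <- R2 - (-6)*R1:  [  0  30  11 ]
R3 <- R3 - (-4)*R1:  [  0  32   0 ]
R3 <- R3 - (16/15)*R2:  [       0        0  -176/15 ]
Row echelon form:
[ -1   6        1 ]
[  0  30       11 ]
[  0   0  -176/15 ]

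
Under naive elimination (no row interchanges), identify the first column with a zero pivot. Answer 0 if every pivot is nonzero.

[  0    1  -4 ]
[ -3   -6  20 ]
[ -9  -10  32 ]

Naive forward elimination:
Pivot entry (1,1) is zero but row 2 has -3 in column 1 -> naive elimination stops; a row interchange (e.g. R1 <-> R2) would be required here.

first zero-pivot column = 1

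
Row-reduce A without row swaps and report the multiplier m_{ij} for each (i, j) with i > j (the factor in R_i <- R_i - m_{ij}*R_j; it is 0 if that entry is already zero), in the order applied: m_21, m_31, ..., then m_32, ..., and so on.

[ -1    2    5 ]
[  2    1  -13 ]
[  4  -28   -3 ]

multipliers: -2, -4, -4

Forward elimination:
R2 <- R2 - (-2)*R1:  [  0   5  -3 ]
R3 <- R3 - (-4)*R1:  [   0  -20   17 ]
R3 <- R3 - (-4)*R2:  [ 0  0  5 ]
Multipliers (in order of application): m_{21} = -2, m_{31} = -4, m_{32} = -4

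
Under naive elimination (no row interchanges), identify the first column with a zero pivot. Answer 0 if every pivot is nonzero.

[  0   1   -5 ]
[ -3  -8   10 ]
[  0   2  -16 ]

first zero-pivot column = 1

Naive forward elimination:
Pivot entry (1,1) is zero but row 2 has -3 in column 1 -> naive elimination stops; a row interchange (e.g. R1 <-> R2) would be required here.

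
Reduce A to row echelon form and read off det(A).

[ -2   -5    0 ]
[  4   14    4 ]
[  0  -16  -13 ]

det(A) = -24

Forward elimination:
R2 <- R2 - (-2)*R1:  [ 0  4  4 ]
R3 <- R3 - (-4)*R2:  [ 0  0  3 ]
Upper-triangular form:
[ -2  -5  0 ]
[  0   4  4 ]
[  0   0  3 ]
det(A) = (-1)^0 * (-2) * (4) * (3) = -24  (0 row swaps -> sign +1)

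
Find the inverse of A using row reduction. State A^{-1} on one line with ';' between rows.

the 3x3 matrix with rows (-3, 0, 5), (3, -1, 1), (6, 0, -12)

Gauss-Jordan on [A | I]:
R1 <- (1/-3)*R1:  [    1     0  -5/3  |  -1/3     0     0 ]
R2 <- R2 - (3)*R1:  [  0  -1   6  |   1   1   0 ]
R3 <- R3 - (6)*R1:  [  0   0  -2  |   2   0   1 ]
R2 <- (1/-1)*R2:  [  0   1  -6  |  -1  -1   0 ]
R3 <- (1/-2)*R3:  [    0     0     1  |    -1     0  -1/2 ]
R1 <- R1 - (-5/3)*R3:  [    1     0     0  |    -2     0  -5/6 ]
R2 <- R2 - (-6)*R3:  [  0   1   0  |  -7  -1  -3 ]
Right block of [I | A^{-1}] is the inverse:
[ -2   0  -5/6 ]
[ -7  -1    -3 ]
[ -1   0  -1/2 ]

inverse = [-2 0 -5/6; -7 -1 -3; -1 0 -1/2]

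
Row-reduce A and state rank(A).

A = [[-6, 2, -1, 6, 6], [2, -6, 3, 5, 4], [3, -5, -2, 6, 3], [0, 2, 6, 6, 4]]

rank(A) = 4

Row reduction:
R2 <- R2 - (-1/3)*R1:  [     0  -16/3    8/3      7      6 ]
R3 <- R3 - (-1/2)*R1:  [    0    -4  -5/2     9     6 ]
R3 <- R3 - (3/4)*R2:  [    0     0  -9/2  15/4   3/2 ]
R4 <- R4 - (-3/8)*R2:  [    0     0     7  69/8  25/4 ]
R4 <- R4 - (-14/9)*R3:  [      0       0       0  347/24  103/12 ]
Row echelon form:
[ -6      2    -1       6       6 ]
[  0  -16/3   8/3       7       6 ]
[  0      0  -9/2    15/4     3/2 ]
[  0      0     0  347/24  103/12 ]
Nonzero rows / pivot columns: 4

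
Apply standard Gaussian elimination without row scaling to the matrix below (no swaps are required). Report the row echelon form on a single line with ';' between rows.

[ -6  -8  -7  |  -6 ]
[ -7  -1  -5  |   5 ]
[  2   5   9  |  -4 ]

Forward elimination:
R2 <- R2 - (7/6)*R1:  [    0  25/3  19/6    12 ]
R3 <- R3 - (-1/3)*R1:  [    0   7/3  20/3    -6 ]
R3 <- R3 - (7/25)*R2:  [       0        0   289/50  -234/25 ]
Row echelon form:
[ -6    -8      -7  |       -6 ]
[  0  25/3    19/6  |       12 ]
[  0     0  289/50  |  -234/25 ]

REF = [-6 -8 -7 -6; 0 25/3 19/6 12; 0 0 289/50 -234/25]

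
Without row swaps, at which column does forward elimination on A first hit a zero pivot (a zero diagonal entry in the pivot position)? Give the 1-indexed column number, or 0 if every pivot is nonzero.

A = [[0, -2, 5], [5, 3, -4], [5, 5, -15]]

first zero-pivot column = 1

Naive forward elimination:
Pivot entry (1,1) is zero but row 2 has 5 in column 1 -> naive elimination stops; a row interchange (e.g. R1 <-> R2) would be required here.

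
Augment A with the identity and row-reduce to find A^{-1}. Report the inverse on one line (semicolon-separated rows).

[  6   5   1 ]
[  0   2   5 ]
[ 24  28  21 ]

Gauss-Jordan on [A | I]:
R1 <- (1/6)*R1:  [   1  5/6  1/6  |  1/6    0    0 ]
R3 <- R3 - (24)*R1:  [  0   8  17  |  -4   0   1 ]
R2 <- (1/2)*R2:  [   0    1  5/2  |    0  1/2    0 ]
R1 <- R1 - (5/6)*R2:  [      1       0  -23/12  |     1/6   -5/12       0 ]
R3 <- R3 - (8)*R2:  [  0   0  -3  |  -4  -4   1 ]
R3 <- (1/-3)*R3:  [    0     0     1  |   4/3   4/3  -1/3 ]
R1 <- R1 - (-23/12)*R3:  [      1       0       0  |   49/18   77/36  -23/36 ]
R2 <- R2 - (5/2)*R3:  [     0      1      0  |  -10/3  -17/6    5/6 ]
Right block of [I | A^{-1}] is the inverse:
[ 49/18  77/36  -23/36 ]
[ -10/3  -17/6     5/6 ]
[   4/3    4/3    -1/3 ]

inverse = [49/18 77/36 -23/36; -10/3 -17/6 5/6; 4/3 4/3 -1/3]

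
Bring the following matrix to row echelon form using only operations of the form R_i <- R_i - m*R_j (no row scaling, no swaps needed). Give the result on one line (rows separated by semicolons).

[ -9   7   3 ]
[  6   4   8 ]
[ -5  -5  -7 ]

REF = [-9 7 3; 0 26/3 10; 0 0 62/39]

Forward elimination:
R2 <- R2 - (-2/3)*R1:  [    0  26/3    10 ]
R3 <- R3 - (5/9)*R1:  [     0  -80/9  -26/3 ]
R3 <- R3 - (-40/39)*R2:  [     0      0  62/39 ]
Row echelon form:
[ -9     7      3 ]
[  0  26/3     10 ]
[  0     0  62/39 ]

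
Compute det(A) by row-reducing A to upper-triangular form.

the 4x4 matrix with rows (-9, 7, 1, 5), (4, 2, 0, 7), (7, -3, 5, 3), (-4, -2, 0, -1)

det(A) = -1536

Forward elimination:
R2 <- R2 - (-4/9)*R1:  [    0  46/9   4/9  83/9 ]
R3 <- R3 - (-7/9)*R1:  [    0  22/9  52/9  62/9 ]
R4 <- R4 - (4/9)*R1:  [     0  -46/9   -4/9  -29/9 ]
R3 <- R3 - (11/23)*R2:  [      0       0  128/23   57/23 ]
R4 <- R4 - (-1)*R2:  [ 0  0  0  6 ]
Upper-triangular form:
[ -9     7       1      5 ]
[  0  46/9     4/9   83/9 ]
[  0     0  128/23  57/23 ]
[  0     0       0      6 ]
det(A) = (-1)^0 * (-9) * (46/9) * (128/23) * (6) = -1536  (0 row swaps -> sign +1)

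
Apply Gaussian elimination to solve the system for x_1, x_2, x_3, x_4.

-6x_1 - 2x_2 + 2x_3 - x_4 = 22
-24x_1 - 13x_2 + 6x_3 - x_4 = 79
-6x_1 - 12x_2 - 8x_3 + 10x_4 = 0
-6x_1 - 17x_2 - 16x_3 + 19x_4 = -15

(-4, 1, -1, -2)

Forward elimination on [A|b]:
R2 <- R2 - (4)*R1:  [  0  -5  -2   3  -9 ]
R3 <- R3 - (1)*R1:  [   0  -10  -10   11  -22 ]
R4 <- R4 - (1)*R1:  [   0  -15  -18   20  -37 ]
R3 <- R3 - (2)*R2:  [  0   0  -6   5  -4 ]
R4 <- R4 - (3)*R2:  [   0    0  -12   11  -10 ]
R4 <- R4 - (2)*R3:  [  0   0   0   1  -2 ]
Row echelon form:
[ -6  -2   2  -1  |  22 ]
[  0  -5  -2   3  |  -9 ]
[  0   0  -6   5  |  -4 ]
[  0   0   0   1  |  -2 ]
Back-substitution:
x_4 = (-2) / 1 = -2
x_3 = (-4 - (5)*(-2)) / -6 = -1
x_2 = (-9 - (-2)*(-1) - (3)*(-2)) / -5 = 1
x_1 = (22 - (-2)*(1) - (2)*(-1) - (-1)*(-2)) / -6 = -4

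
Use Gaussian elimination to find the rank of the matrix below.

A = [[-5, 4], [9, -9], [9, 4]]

rank(A) = 2

Row reduction:
R2 <- R2 - (-9/5)*R1:  [    0  -9/5 ]
R3 <- R3 - (-9/5)*R1:  [    0  56/5 ]
R3 <- R3 - (-56/9)*R2:  [ 0  0 ]
Row echelon form:
[ -5     4 ]
[  0  -9/5 ]
[  0     0 ]
Nonzero rows / pivot columns: 2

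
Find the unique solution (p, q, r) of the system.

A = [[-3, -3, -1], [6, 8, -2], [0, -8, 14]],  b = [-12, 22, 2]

(-2, 5, 3)

Forward elimination on [A|b]:
R2 <- R2 - (-2)*R1:  [  0   2  -4  -2 ]
R3 <- R3 - (-4)*R2:  [  0   0  -2  -6 ]
Row echelon form:
[ -3  -3  -1  |  -12 ]
[  0   2  -4  |   -2 ]
[  0   0  -2  |   -6 ]
Back-substitution:
r = (-6) / -2 = 3
q = (-2 - (-4)*(3)) / 2 = 5
p = (-12 - (-3)*(5) - (-1)*(3)) / -3 = -2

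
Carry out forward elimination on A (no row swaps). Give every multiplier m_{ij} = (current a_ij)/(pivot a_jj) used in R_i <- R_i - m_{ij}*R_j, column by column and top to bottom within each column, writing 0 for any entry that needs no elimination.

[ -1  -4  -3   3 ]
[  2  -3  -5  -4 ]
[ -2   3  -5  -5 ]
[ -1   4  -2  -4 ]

multipliers: -2, 2, 1, -1, -8/11, 7/10

Forward elimination:
R2 <- R2 - (-2)*R1:  [   0  -11  -11    2 ]
R3 <- R3 - (2)*R1:  [   0   11    1  -11 ]
R4 <- R4 - (1)*R1:  [  0   8   1  -7 ]
R3 <- R3 - (-1)*R2:  [   0    0  -10   -9 ]
R4 <- R4 - (-8/11)*R2:  [      0       0      -7  -61/11 ]
R4 <- R4 - (7/10)*R3:  [      0       0       0  83/110 ]
Multipliers (in order of application): m_{21} = -2, m_{31} = 2, m_{41} = 1, m_{32} = -1, m_{42} = -8/11, m_{43} = 7/10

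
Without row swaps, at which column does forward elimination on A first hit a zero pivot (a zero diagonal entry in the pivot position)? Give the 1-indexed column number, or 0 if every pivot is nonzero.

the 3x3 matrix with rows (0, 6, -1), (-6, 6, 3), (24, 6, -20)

first zero-pivot column = 1

Naive forward elimination:
Pivot entry (1,1) is zero but row 2 has -6 in column 1 -> naive elimination stops; a row interchange (e.g. R1 <-> R2) would be required here.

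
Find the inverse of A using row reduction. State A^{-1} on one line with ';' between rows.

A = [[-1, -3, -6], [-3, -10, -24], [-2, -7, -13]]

inverse = [-38/5 3/5 12/5; 9/5 1/5 -6/5; 1/5 -1/5 1/5]

Gauss-Jordan on [A | I]:
R1 <- (1/-1)*R1:  [  1   3   6  |  -1   0   0 ]
R2 <- R2 - (-3)*R1:  [  0  -1  -6  |  -3   1   0 ]
R3 <- R3 - (-2)*R1:  [  0  -1  -1  |  -2   0   1 ]
R2 <- (1/-1)*R2:  [  0   1   6  |   3  -1   0 ]
R1 <- R1 - (3)*R2:  [   1    0  -12  |  -10    3    0 ]
R3 <- R3 - (-1)*R2:  [  0   0   5  |   1  -1   1 ]
R3 <- (1/5)*R3:  [    0     0     1  |   1/5  -1/5   1/5 ]
R1 <- R1 - (-12)*R3:  [     1      0      0  |  -38/5    3/5   12/5 ]
R2 <- R2 - (6)*R3:  [    0     1     0  |   9/5   1/5  -6/5 ]
Right block of [I | A^{-1}] is the inverse:
[ -38/5   3/5  12/5 ]
[   9/5   1/5  -6/5 ]
[   1/5  -1/5   1/5 ]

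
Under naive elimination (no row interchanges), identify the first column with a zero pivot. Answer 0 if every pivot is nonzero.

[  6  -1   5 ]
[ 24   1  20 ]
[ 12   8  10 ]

first zero-pivot column = 3

Naive forward elimination:
R2 <- R2 - (4)*R1:  [ 0  5  0 ]
R3 <- R3 - (2)*R1:  [  0  10   0 ]
R3 <- R3 - (2)*R2:  [ 0  0  0 ]
Matrix at this point:
[ 6  -1  5 ]
[ 0   5  0 ]
[ 0   0  0 ]
Pivot entry (3,3) in the last row is zero and there are no rows below to swap with -> zero pivot in column 3 (A is singular).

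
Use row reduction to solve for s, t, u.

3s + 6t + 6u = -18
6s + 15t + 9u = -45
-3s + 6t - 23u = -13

(4, -4, -1)

Forward elimination on [A|b]:
R2 <- R2 - (2)*R1:  [  0   3  -3  -9 ]
R3 <- R3 - (-1)*R1:  [   0   12  -17  -31 ]
R3 <- R3 - (4)*R2:  [  0   0  -5   5 ]
Row echelon form:
[ 3  6   6  |  -18 ]
[ 0  3  -3  |   -9 ]
[ 0  0  -5  |    5 ]
Back-substitution:
u = (5) / -5 = -1
t = (-9 - (-3)*(-1)) / 3 = -4
s = (-18 - (6)*(-4) - (6)*(-1)) / 3 = 4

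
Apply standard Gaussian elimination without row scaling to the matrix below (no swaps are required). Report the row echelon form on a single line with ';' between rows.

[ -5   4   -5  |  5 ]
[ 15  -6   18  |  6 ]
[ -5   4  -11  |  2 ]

REF = [-5 4 -5 5; 0 6 3 21; 0 0 -6 -3]

Forward elimination:
R2 <- R2 - (-3)*R1:  [  0   6   3  21 ]
R3 <- R3 - (1)*R1:  [  0   0  -6  -3 ]
Row echelon form:
[ -5  4  -5  |   5 ]
[  0  6   3  |  21 ]
[  0  0  -6  |  -3 ]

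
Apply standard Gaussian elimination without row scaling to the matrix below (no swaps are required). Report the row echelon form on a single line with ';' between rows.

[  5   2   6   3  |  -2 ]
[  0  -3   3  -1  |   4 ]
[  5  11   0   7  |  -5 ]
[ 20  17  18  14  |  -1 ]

Forward elimination:
R3 <- R3 - (1)*R1:  [  0   9  -6   4  -3 ]
R4 <- R4 - (4)*R1:  [  0   9  -6   2   7 ]
R3 <- R3 - (-3)*R2:  [ 0  0  3  1  9 ]
R4 <- R4 - (-3)*R2:  [  0   0   3  -1  19 ]
R4 <- R4 - (1)*R3:  [  0   0   0  -2  10 ]
Row echelon form:
[ 5   2  6   3  |  -2 ]
[ 0  -3  3  -1  |   4 ]
[ 0   0  3   1  |   9 ]
[ 0   0  0  -2  |  10 ]

REF = [5 2 6 3 -2; 0 -3 3 -1 4; 0 0 3 1 9; 0 0 0 -2 10]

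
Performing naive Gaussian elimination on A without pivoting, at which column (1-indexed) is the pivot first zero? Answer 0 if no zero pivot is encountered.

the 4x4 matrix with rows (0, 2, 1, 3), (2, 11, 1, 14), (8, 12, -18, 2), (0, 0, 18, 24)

first zero-pivot column = 1

Naive forward elimination:
Pivot entry (1,1) is zero but row 2 has 2 in column 1 -> naive elimination stops; a row interchange (e.g. R1 <-> R2) would be required here.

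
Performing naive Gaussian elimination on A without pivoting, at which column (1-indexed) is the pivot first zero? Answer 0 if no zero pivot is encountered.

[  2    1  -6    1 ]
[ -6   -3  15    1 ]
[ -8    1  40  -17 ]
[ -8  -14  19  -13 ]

Naive forward elimination:
R2 <- R2 - (-3)*R1:  [  0   0  -3   4 ]
R3 <- R3 - (-4)*R1:  [   0    5   16  -13 ]
R4 <- R4 - (-4)*R1:  [   0  -10   -5   -9 ]
Matrix at this point:
[ 2    1  -6    1 ]
[ 0    0  -3    4 ]
[ 0    5  16  -13 ]
[ 0  -10  -5   -9 ]
Pivot entry (2,2) is zero but row 3 has 5 in column 2 -> naive elimination stops; a row interchange (e.g. R2 <-> R3) would be required here.

first zero-pivot column = 2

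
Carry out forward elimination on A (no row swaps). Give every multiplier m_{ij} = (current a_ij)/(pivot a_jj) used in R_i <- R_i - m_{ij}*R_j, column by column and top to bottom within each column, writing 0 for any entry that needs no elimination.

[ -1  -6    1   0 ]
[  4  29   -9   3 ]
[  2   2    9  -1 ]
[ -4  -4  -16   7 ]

multipliers: -4, -2, 4, -2, 4, 0

Forward elimination:
R2 <- R2 - (-4)*R1:  [  0   5  -5   3 ]
R3 <- R3 - (-2)*R1:  [   0  -10   11   -1 ]
R4 <- R4 - (4)*R1:  [   0   20  -20    7 ]
R3 <- R3 - (-2)*R2:  [ 0  0  1  5 ]
R4 <- R4 - (4)*R2:  [  0   0   0  -5 ]
R4: entry in column 3 is already 0 -> m_{43} = 0 (no row operation needed)
Multipliers (in order of application): m_{21} = -4, m_{31} = -2, m_{41} = 4, m_{32} = -2, m_{42} = 4, m_{43} = 0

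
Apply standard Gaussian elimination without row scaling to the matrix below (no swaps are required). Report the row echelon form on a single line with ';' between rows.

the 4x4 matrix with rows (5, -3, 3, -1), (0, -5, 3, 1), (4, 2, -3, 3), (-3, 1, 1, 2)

REF = [5 -3 3 -1; 0 -5 3 1; 0 0 -69/25 117/25; 0 0 0 119/23]

Forward elimination:
R3 <- R3 - (4/5)*R1:  [     0   22/5  -27/5   19/5 ]
R4 <- R4 - (-3/5)*R1:  [    0  -4/5  14/5   7/5 ]
R3 <- R3 - (-22/25)*R2:  [      0       0  -69/25  117/25 ]
R4 <- R4 - (4/25)*R2:  [     0      0  58/25  31/25 ]
R4 <- R4 - (-58/69)*R3:  [      0       0       0  119/23 ]
Row echelon form:
[ 5  -3       3      -1 ]
[ 0  -5       3       1 ]
[ 0   0  -69/25  117/25 ]
[ 0   0       0  119/23 ]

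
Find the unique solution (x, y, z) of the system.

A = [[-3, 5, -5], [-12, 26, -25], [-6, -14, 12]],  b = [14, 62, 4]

(-3, 1, 0)

Forward elimination on [A|b]:
R2 <- R2 - (4)*R1:  [  0   6  -5   6 ]
R3 <- R3 - (2)*R1:  [   0  -24   22  -24 ]
R3 <- R3 - (-4)*R2:  [ 0  0  2  0 ]
Row echelon form:
[ -3  5  -5  |  14 ]
[  0  6  -5  |   6 ]
[  0  0   2  |   0 ]
Back-substitution:
z = (0) / 2 = 0
y = (6 - (-5)*(0)) / 6 = 1
x = (14 - (5)*(1) - (-5)*(0)) / -3 = -3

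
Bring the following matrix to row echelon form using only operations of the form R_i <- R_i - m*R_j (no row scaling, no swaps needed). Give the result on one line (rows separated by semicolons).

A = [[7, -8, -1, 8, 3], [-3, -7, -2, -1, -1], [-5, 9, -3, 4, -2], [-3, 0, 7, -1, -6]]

Forward elimination:
R2 <- R2 - (-3/7)*R1:  [     0  -73/7  -17/7   17/7    2/7 ]
R3 <- R3 - (-5/7)*R1:  [     0   23/7  -26/7   68/7    1/7 ]
R4 <- R4 - (-3/7)*R1:  [     0  -24/7   46/7   17/7  -33/7 ]
R3 <- R3 - (-23/73)*R2:  [       0        0  -327/73   765/73    17/73 ]
R4 <- R4 - (24/73)*R2:  [       0        0   538/73   119/73  -351/73 ]
R4 <- R4 - (-538/327)*R3:  [         0          0          0   2057/109  -1447/327 ]
Row echelon form:
[ 7     -8       -1         8          3 ]
[ 0  -73/7    -17/7      17/7        2/7 ]
[ 0      0  -327/73    765/73      17/73 ]
[ 0      0        0  2057/109  -1447/327 ]

REF = [7 -8 -1 8 3; 0 -73/7 -17/7 17/7 2/7; 0 0 -327/73 765/73 17/73; 0 0 0 2057/109 -1447/327]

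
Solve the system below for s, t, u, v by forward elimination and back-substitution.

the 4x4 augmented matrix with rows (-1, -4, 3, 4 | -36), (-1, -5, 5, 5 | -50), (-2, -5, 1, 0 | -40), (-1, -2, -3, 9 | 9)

Forward elimination on [A|b]:
R2 <- R2 - (1)*R1:  [   0   -1    2    1  -14 ]
R3 <- R3 - (2)*R1:  [  0   3  -5  -8  32 ]
R4 <- R4 - (1)*R1:  [  0   2  -6   5  45 ]
R3 <- R3 - (-3)*R2:  [   0    0    1   -5  -10 ]
R4 <- R4 - (-2)*R2:  [  0   0  -2   7  17 ]
R4 <- R4 - (-2)*R3:  [  0   0   0  -3  -3 ]
Row echelon form:
[ -1  -4  3   4  |  -36 ]
[  0  -1  2   1  |  -14 ]
[  0   0  1  -5  |  -10 ]
[  0   0  0  -3  |   -3 ]
Back-substitution:
v = (-3) / -3 = 1
u = (-10 - (-5)*(1)) / 1 = -5
t = (-14 - (2)*(-5) - (1)*(1)) / -1 = 5
s = (-36 - (-4)*(5) - (3)*(-5) - (4)*(1)) / -1 = 5

(5, 5, -5, 1)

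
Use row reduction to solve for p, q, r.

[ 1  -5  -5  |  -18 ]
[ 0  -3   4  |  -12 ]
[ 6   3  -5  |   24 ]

(2, 4, 0)

Forward elimination on [A|b]:
R3 <- R3 - (6)*R1:  [   0   33   25  132 ]
R3 <- R3 - (-11)*R2:  [  0   0  69   0 ]
Row echelon form:
[ 1  -5  -5  |  -18 ]
[ 0  -3   4  |  -12 ]
[ 0   0  69  |    0 ]
Back-substitution:
r = (0) / 69 = 0
q = (-12 - (4)*(0)) / -3 = 4
p = (-18 - (-5)*(4) - (-5)*(0)) / 1 = 2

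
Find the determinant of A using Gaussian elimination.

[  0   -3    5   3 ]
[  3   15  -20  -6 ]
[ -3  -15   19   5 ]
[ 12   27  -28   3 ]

Forward elimination:
R1 <-> R2   (pivot in column 1 was zero)
[  3   15  -20  -6 ]
[  0   -3    5   3 ]
[ -3  -15   19   5 ]
[ 12   27  -28   3 ]
R3 <- R3 - (-1)*R1:  [  0   0  -1  -1 ]
R4 <- R4 - (4)*R1:  [   0  -33   52   27 ]
R4 <- R4 - (11)*R2:  [  0   0  -3  -6 ]
R4 <- R4 - (3)*R3:  [  0   0   0  -3 ]
Upper-triangular form:
[ 3  15  -20  -6 ]
[ 0  -3    5   3 ]
[ 0   0   -1  -1 ]
[ 0   0    0  -3 ]
det(A) = (-1)^1 * (3) * (-3) * (-1) * (-3) = 27  (1 row swap -> sign -1)

det(A) = 27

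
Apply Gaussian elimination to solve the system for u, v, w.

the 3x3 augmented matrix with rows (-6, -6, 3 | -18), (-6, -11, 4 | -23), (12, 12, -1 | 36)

Forward elimination on [A|b]:
R2 <- R2 - (1)*R1:  [  0  -5   1  -5 ]
R3 <- R3 - (-2)*R1:  [ 0  0  5  0 ]
Row echelon form:
[ -6  -6  3  |  -18 ]
[  0  -5  1  |   -5 ]
[  0   0  5  |    0 ]
Back-substitution:
w = (0) / 5 = 0
v = (-5 - (1)*(0)) / -5 = 1
u = (-18 - (-6)*(1) - (3)*(0)) / -6 = 2

(2, 1, 0)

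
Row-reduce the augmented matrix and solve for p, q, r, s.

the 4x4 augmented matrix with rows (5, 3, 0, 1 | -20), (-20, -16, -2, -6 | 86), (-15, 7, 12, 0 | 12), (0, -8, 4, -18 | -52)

(-3, -3, -1, 4)

Forward elimination on [A|b]:
R2 <- R2 - (-4)*R1:  [  0  -4  -2  -2   6 ]
R3 <- R3 - (-3)*R1:  [   0   16   12    3  -48 ]
R3 <- R3 - (-4)*R2:  [   0    0    4   -5  -24 ]
R4 <- R4 - (2)*R2:  [   0    0    8  -14  -64 ]
R4 <- R4 - (2)*R3:  [   0    0    0   -4  -16 ]
Row echelon form:
[ 5   3   0   1  |  -20 ]
[ 0  -4  -2  -2  |    6 ]
[ 0   0   4  -5  |  -24 ]
[ 0   0   0  -4  |  -16 ]
Back-substitution:
s = (-16) / -4 = 4
r = (-24 - (-5)*(4)) / 4 = -1
q = (6 - (-2)*(-1) - (-2)*(4)) / -4 = -3
p = (-20 - (3)*(-3) - (1)*(4)) / 5 = -3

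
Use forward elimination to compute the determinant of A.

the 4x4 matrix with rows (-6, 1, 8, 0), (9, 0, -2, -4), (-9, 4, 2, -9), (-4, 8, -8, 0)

Forward elimination:
R2 <- R2 - (-3/2)*R1:  [   0  3/2   10   -4 ]
R3 <- R3 - (3/2)*R1:  [   0  5/2  -10   -9 ]
R4 <- R4 - (2/3)*R1:  [     0   22/3  -40/3      0 ]
R3 <- R3 - (5/3)*R2:  [     0      0  -80/3   -7/3 ]
R4 <- R4 - (44/9)*R2:  [      0       0  -560/9   176/9 ]
R4 <- R4 - (7/3)*R3:  [  0   0   0  25 ]
Upper-triangular form:
[ -6    1      8     0 ]
[  0  3/2     10    -4 ]
[  0    0  -80/3  -7/3 ]
[  0    0      0    25 ]
det(A) = (-1)^0 * (-6) * (3/2) * (-80/3) * (25) = 6000  (0 row swaps -> sign +1)

det(A) = 6000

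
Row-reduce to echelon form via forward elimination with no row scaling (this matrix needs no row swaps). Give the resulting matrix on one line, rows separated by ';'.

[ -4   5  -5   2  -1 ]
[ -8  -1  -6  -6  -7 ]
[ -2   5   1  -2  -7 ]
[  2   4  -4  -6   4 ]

Forward elimination:
R2 <- R2 - (2)*R1:  [   0  -11    4  -10   -5 ]
R3 <- R3 - (1/2)*R1:  [     0    5/2    7/2     -3  -13/2 ]
R4 <- R4 - (-1/2)*R1:  [     0   13/2  -13/2     -5    7/2 ]
R3 <- R3 - (-5/22)*R2:  [      0       0   97/22  -58/11  -84/11 ]
R4 <- R4 - (-13/22)*R2:  [       0        0   -91/22  -120/11     6/11 ]
R4 <- R4 - (-91/97)*R3:  [        0         0         0  -1538/97   -642/97 ]
Row echelon form:
[ -4    5     -5         2       -1 ]
[  0  -11      4       -10       -5 ]
[  0    0  97/22    -58/11   -84/11 ]
[  0    0      0  -1538/97  -642/97 ]

REF = [-4 5 -5 2 -1; 0 -11 4 -10 -5; 0 0 97/22 -58/11 -84/11; 0 0 0 -1538/97 -642/97]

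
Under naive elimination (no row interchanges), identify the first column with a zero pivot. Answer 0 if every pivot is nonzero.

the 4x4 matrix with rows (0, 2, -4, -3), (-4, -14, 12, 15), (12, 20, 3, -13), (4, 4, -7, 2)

first zero-pivot column = 1

Naive forward elimination:
Pivot entry (1,1) is zero but row 2 has -4 in column 1 -> naive elimination stops; a row interchange (e.g. R1 <-> R2) would be required here.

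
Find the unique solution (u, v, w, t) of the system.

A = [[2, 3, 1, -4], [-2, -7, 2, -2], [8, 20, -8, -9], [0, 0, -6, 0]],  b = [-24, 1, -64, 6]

Forward elimination on [A|b]:
R2 <- R2 - (-1)*R1:  [   0   -4    3   -6  -23 ]
R3 <- R3 - (4)*R1:  [   0    8  -12    7   32 ]
R3 <- R3 - (-2)*R2:  [   0    0   -6   -5  -14 ]
R4 <- R4 - (1)*R3:  [  0   0   0   5  20 ]
Row echelon form:
[ 2   3   1  -4  |  -24 ]
[ 0  -4   3  -6  |  -23 ]
[ 0   0  -6  -5  |  -14 ]
[ 0   0   0   5  |   20 ]
Back-substitution:
t = (20) / 5 = 4
w = (-14 - (-5)*(4)) / -6 = -1
v = (-23 - (3)*(-1) - (-6)*(4)) / -4 = -1
u = (-24 - (3)*(-1) - (1)*(-1) - (-4)*(4)) / 2 = -2

(-2, -1, -1, 4)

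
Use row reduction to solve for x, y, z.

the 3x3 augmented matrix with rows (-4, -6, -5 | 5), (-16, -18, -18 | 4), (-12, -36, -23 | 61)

Forward elimination on [A|b]:
R2 <- R2 - (4)*R1:  [   0    6    2  -16 ]
R3 <- R3 - (3)*R1:  [   0  -18   -8   46 ]
R3 <- R3 - (-3)*R2:  [  0   0  -2  -2 ]
Row echelon form:
[ -4  -6  -5  |    5 ]
[  0   6   2  |  -16 ]
[  0   0  -2  |   -2 ]
Back-substitution:
z = (-2) / -2 = 1
y = (-16 - (2)*(1)) / 6 = -3
x = (5 - (-6)*(-3) - (-5)*(1)) / -4 = 2

(2, -3, 1)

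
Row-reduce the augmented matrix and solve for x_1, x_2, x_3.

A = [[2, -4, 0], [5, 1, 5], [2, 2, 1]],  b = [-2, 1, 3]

(1, 1, -1)

Forward elimination on [A|b]:
R2 <- R2 - (5/2)*R1:  [  0  11   5   6 ]
R3 <- R3 - (1)*R1:  [ 0  6  1  5 ]
R3 <- R3 - (6/11)*R2:  [      0       0  -19/11   19/11 ]
Row echelon form:
[ 2  -4       0  |     -2 ]
[ 0  11       5  |      6 ]
[ 0   0  -19/11  |  19/11 ]
Back-substitution:
x_3 = (19/11) / (-19/11) = -1
x_2 = (6 - (5)*(-1)) / 11 = 1
x_1 = (-2 - (-4)*(1)) / 2 = 1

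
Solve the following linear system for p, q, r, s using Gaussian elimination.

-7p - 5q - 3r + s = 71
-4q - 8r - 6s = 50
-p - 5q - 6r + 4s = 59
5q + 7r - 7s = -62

(-5, -4, -5, 1)

Forward elimination on [A|b]:
R3 <- R3 - (1/7)*R1:  [     0  -30/7  -39/7   27/7  342/7 ]
R3 <- R3 - (15/14)*R2:  [     0      0      3   72/7  -33/7 ]
R4 <- R4 - (-5/4)*R2:  [     0      0     -3  -29/2    1/2 ]
R4 <- R4 - (-1)*R3:  [      0       0       0  -59/14  -59/14 ]
Row echelon form:
[ -7  -5  -3       1  |      71 ]
[  0  -4  -8      -6  |      50 ]
[  0   0   3    72/7  |   -33/7 ]
[  0   0   0  -59/14  |  -59/14 ]
Back-substitution:
s = (-59/14) / (-59/14) = 1
r = (-33/7 - (72/7)*(1)) / 3 = -5
q = (50 - (-8)*(-5) - (-6)*(1)) / -4 = -4
p = (71 - (-5)*(-4) - (-3)*(-5) - (1)*(1)) / -7 = -5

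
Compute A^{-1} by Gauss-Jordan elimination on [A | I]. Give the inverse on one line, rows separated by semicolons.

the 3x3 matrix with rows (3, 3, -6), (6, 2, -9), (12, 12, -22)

Gauss-Jordan on [A | I]:
R1 <- (1/3)*R1:  [   1    1   -2  |  1/3    0    0 ]
R2 <- R2 - (6)*R1:  [  0  -4   3  |  -2   1   0 ]
R3 <- R3 - (12)*R1:  [  0   0   2  |  -4   0   1 ]
R2 <- (1/-4)*R2:  [    0     1  -3/4  |   1/2  -1/4     0 ]
R1 <- R1 - (1)*R2:  [    1     0  -5/4  |  -1/6   1/4     0 ]
R3 <- (1/2)*R3:  [   0    0    1  |   -2    0  1/2 ]
R1 <- R1 - (-5/4)*R3:  [    1     0     0  |  -8/3   1/4   5/8 ]
R2 <- R2 - (-3/4)*R3:  [    0     1     0  |    -1  -1/4   3/8 ]
Right block of [I | A^{-1}] is the inverse:
[ -8/3   1/4  5/8 ]
[   -1  -1/4  3/8 ]
[   -2     0  1/2 ]

inverse = [-8/3 1/4 5/8; -1 -1/4 3/8; -2 0 1/2]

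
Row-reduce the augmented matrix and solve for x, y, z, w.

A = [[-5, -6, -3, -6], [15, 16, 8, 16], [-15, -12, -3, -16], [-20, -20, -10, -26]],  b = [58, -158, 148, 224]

Forward elimination on [A|b]:
R2 <- R2 - (-3)*R1:  [  0  -2  -1  -2  16 ]
R3 <- R3 - (3)*R1:  [   0    6    6    2  -26 ]
R4 <- R4 - (4)*R1:  [  0   4   2  -2  -8 ]
R3 <- R3 - (-3)*R2:  [  0   0   3  -4  22 ]
R4 <- R4 - (-2)*R2:  [  0   0   0  -6  24 ]
Row echelon form:
[ -5  -6  -3  -6  |  58 ]
[  0  -2  -1  -2  |  16 ]
[  0   0   3  -4  |  22 ]
[  0   0   0  -6  |  24 ]
Back-substitution:
w = (24) / -6 = -4
z = (22 - (-4)*(-4)) / 3 = 2
y = (16 - (-1)*(2) - (-2)*(-4)) / -2 = -5
x = (58 - (-6)*(-5) - (-3)*(2) - (-6)*(-4)) / -5 = -2

(-2, -5, 2, -4)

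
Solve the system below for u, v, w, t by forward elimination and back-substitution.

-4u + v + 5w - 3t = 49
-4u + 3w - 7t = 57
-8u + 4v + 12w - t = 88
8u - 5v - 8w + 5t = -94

Forward elimination on [A|b]:
R2 <- R2 - (1)*R1:  [  0  -1  -2  -4   8 ]
R3 <- R3 - (2)*R1:  [   0    2    2    5  -10 ]
R4 <- R4 - (-2)*R1:  [  0  -3   2  -1   4 ]
R3 <- R3 - (-2)*R2:  [  0   0  -2  -3   6 ]
R4 <- R4 - (3)*R2:  [   0    0    8   11  -20 ]
R4 <- R4 - (-4)*R3:  [  0   0   0  -1   4 ]
Row echelon form:
[ -4   1   5  -3  |  49 ]
[  0  -1  -2  -4  |   8 ]
[  0   0  -2  -3  |   6 ]
[  0   0   0  -1  |   4 ]
Back-substitution:
t = (4) / -1 = -4
w = (6 - (-3)*(-4)) / -2 = 3
v = (8 - (-2)*(3) - (-4)*(-4)) / -1 = 2
u = (49 - (1)*(2) - (5)*(3) - (-3)*(-4)) / -4 = -5

(-5, 2, 3, -4)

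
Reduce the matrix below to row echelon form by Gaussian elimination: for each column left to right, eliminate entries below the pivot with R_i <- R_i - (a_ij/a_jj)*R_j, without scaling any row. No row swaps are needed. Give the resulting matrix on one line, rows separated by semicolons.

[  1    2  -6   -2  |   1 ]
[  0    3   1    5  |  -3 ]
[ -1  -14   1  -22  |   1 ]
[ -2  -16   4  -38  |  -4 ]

REF = [1 2 -6 -2 1; 0 3 1 5 -3; 0 0 -1 -4 -10; 0 0 0 -6 26]

Forward elimination:
R3 <- R3 - (-1)*R1:  [   0  -12   -5  -24    2 ]
R4 <- R4 - (-2)*R1:  [   0  -12   -8  -42   -2 ]
R3 <- R3 - (-4)*R2:  [   0    0   -1   -4  -10 ]
R4 <- R4 - (-4)*R2:  [   0    0   -4  -22  -14 ]
R4 <- R4 - (4)*R3:  [  0   0   0  -6  26 ]
Row echelon form:
[ 1  2  -6  -2  |    1 ]
[ 0  3   1   5  |   -3 ]
[ 0  0  -1  -4  |  -10 ]
[ 0  0   0  -6  |   26 ]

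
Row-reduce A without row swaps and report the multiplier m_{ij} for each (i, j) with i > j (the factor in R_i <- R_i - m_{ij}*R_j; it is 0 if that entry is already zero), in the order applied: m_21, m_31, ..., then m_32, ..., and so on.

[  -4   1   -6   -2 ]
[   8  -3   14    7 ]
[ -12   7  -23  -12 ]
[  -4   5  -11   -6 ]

Forward elimination:
R2 <- R2 - (-2)*R1:  [  0  -1   2   3 ]
R3 <- R3 - (3)*R1:  [  0   4  -5  -6 ]
R4 <- R4 - (1)*R1:  [  0   4  -5  -4 ]
R3 <- R3 - (-4)*R2:  [ 0  0  3  6 ]
R4 <- R4 - (-4)*R2:  [ 0  0  3  8 ]
R4 <- R4 - (1)*R3:  [ 0  0  0  2 ]
Multipliers (in order of application): m_{21} = -2, m_{31} = 3, m_{41} = 1, m_{32} = -4, m_{42} = -4, m_{43} = 1

multipliers: -2, 3, 1, -4, -4, 1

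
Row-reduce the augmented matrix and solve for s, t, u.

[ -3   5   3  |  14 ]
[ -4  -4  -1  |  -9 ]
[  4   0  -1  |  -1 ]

Forward elimination on [A|b]:
R2 <- R2 - (4/3)*R1:  [     0  -32/3     -5  -83/3 ]
R3 <- R3 - (-4/3)*R1:  [    0  20/3     3  53/3 ]
R3 <- R3 - (-5/8)*R2:  [    0     0  -1/8   3/8 ]
Row echelon form:
[ -3      5     3  |     14 ]
[  0  -32/3    -5  |  -83/3 ]
[  0      0  -1/8  |    3/8 ]
Back-substitution:
u = (3/8) / (-1/8) = -3
t = (-83/3 - (-5)*(-3)) / (-32/3) = 4
s = (14 - (5)*(4) - (3)*(-3)) / -3 = -1

(-1, 4, -3)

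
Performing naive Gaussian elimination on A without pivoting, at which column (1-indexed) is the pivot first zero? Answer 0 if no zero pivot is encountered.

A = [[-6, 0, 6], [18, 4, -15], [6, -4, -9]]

Naive forward elimination:
R2 <- R2 - (-3)*R1:  [ 0  4  3 ]
R3 <- R3 - (-1)*R1:  [  0  -4  -3 ]
R3 <- R3 - (-1)*R2:  [ 0  0  0 ]
Matrix at this point:
[ -6  0  6 ]
[  0  4  3 ]
[  0  0  0 ]
Pivot entry (3,3) in the last row is zero and there are no rows below to swap with -> zero pivot in column 3 (A is singular).

first zero-pivot column = 3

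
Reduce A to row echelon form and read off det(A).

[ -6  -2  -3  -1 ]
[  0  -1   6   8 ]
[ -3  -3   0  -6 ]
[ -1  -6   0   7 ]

Forward elimination:
R3 <- R3 - (1/2)*R1:  [     0     -2    3/2  -11/2 ]
R4 <- R4 - (1/6)*R1:  [     0  -17/3    1/2   43/6 ]
R3 <- R3 - (2)*R2:  [     0      0  -21/2  -43/2 ]
R4 <- R4 - (17/3)*R2:  [      0       0   -67/2  -229/6 ]
R4 <- R4 - (67/21)*R3:  [     0      0      0  213/7 ]
Upper-triangular form:
[ -6  -2     -3     -1 ]
[  0  -1      6      8 ]
[  0   0  -21/2  -43/2 ]
[  0   0      0  213/7 ]
det(A) = (-1)^0 * (-6) * (-1) * (-21/2) * (213/7) = -1917  (0 row swaps -> sign +1)

det(A) = -1917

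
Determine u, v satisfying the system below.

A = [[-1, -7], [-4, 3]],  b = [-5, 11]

Forward elimination on [A|b]:
R2 <- R2 - (4)*R1:  [  0  31  31 ]
Row echelon form:
[ -1  -7  |  -5 ]
[  0  31  |  31 ]
Back-substitution:
v = (31) / 31 = 1
u = (-5 - (-7)*(1)) / -1 = -2

(-2, 1)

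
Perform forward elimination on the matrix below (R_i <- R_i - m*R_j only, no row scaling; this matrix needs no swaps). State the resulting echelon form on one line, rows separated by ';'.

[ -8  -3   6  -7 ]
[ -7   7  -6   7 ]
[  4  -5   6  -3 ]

Forward elimination:
R2 <- R2 - (7/8)*R1:  [     0   77/8  -45/4  105/8 ]
R3 <- R3 - (-1/2)*R1:  [     0  -13/2      9  -13/2 ]
R3 <- R3 - (-52/77)*R2:  [      0       0  108/77   26/11 ]
Row echelon form:
[ -8    -3       6     -7 ]
[  0  77/8   -45/4  105/8 ]
[  0     0  108/77  26/11 ]

REF = [-8 -3 6 -7; 0 77/8 -45/4 105/8; 0 0 108/77 26/11]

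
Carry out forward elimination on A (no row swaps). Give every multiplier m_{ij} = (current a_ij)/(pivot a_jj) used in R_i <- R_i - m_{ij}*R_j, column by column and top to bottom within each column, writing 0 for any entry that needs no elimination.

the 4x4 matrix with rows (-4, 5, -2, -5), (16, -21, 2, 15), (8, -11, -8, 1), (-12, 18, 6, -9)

multipliers: -4, -2, 3, 1, -3, 1

Forward elimination:
R2 <- R2 - (-4)*R1:  [  0  -1  -6  -5 ]
R3 <- R3 - (-2)*R1:  [   0   -1  -12   -9 ]
R4 <- R4 - (3)*R1:  [  0   3  12   6 ]
R3 <- R3 - (1)*R2:  [  0   0  -6  -4 ]
R4 <- R4 - (-3)*R2:  [  0   0  -6  -9 ]
R4 <- R4 - (1)*R3:  [  0   0   0  -5 ]
Multipliers (in order of application): m_{21} = -4, m_{31} = -2, m_{41} = 3, m_{32} = 1, m_{42} = -3, m_{43} = 1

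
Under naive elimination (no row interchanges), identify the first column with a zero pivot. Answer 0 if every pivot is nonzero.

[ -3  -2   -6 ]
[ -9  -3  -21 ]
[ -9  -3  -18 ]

first zero-pivot column = 0

Naive forward elimination:
R2 <- R2 - (3)*R1:  [  0   3  -3 ]
R3 <- R3 - (3)*R1:  [ 0  3  0 ]
R3 <- R3 - (1)*R2:  [ 0  0  3 ]
All pivots nonzero; naive elimination completes without hitting a zero pivot.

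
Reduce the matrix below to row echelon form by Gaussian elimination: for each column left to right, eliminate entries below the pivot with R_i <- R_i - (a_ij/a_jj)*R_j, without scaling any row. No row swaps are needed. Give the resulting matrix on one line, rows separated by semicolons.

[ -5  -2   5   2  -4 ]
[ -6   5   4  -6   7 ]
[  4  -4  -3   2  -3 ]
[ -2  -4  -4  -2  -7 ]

REF = [-5 -2 5 2 -4; 0 37/5 -2 -42/5 59/5; 0 0 -19/37 -102/37 101/37; 0 0 0 578/19 -699/19]

Forward elimination:
R2 <- R2 - (6/5)*R1:  [     0   37/5     -2  -42/5   59/5 ]
R3 <- R3 - (-4/5)*R1:  [     0  -28/5      1   18/5  -31/5 ]
R4 <- R4 - (2/5)*R1:  [     0  -16/5     -6  -14/5  -27/5 ]
R3 <- R3 - (-28/37)*R2:  [       0        0   -19/37  -102/37   101/37 ]
R4 <- R4 - (-16/37)*R2:  [       0        0  -254/37  -238/37   -11/37 ]
R4 <- R4 - (254/19)*R3:  [       0        0        0   578/19  -699/19 ]
Row echelon form:
[ -5    -2       5        2       -4 ]
[  0  37/5      -2    -42/5     59/5 ]
[  0     0  -19/37  -102/37   101/37 ]
[  0     0       0   578/19  -699/19 ]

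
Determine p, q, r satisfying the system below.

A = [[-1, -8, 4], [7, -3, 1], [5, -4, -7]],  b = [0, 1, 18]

(0, -1, -2)

Forward elimination on [A|b]:
R2 <- R2 - (-7)*R1:  [   0  -59   29    1 ]
R3 <- R3 - (-5)*R1:  [   0  -44   13   18 ]
R3 <- R3 - (44/59)*R2:  [       0        0  -509/59  1018/59 ]
Row echelon form:
[ -1   -8        4  |        0 ]
[  0  -59       29  |        1 ]
[  0    0  -509/59  |  1018/59 ]
Back-substitution:
r = (1018/59) / (-509/59) = -2
q = (1 - (29)*(-2)) / -59 = -1
p = (0 - (-8)*(-1) - (4)*(-2)) / -1 = 0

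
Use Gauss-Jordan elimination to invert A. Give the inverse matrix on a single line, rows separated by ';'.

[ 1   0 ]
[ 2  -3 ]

Gauss-Jordan on [A | I]:
R2 <- R2 - (2)*R1:  [  0  -3  |  -2   1 ]
R2 <- (1/-3)*R2:  [    0     1  |   2/3  -1/3 ]
Right block of [I | A^{-1}] is the inverse:
[   1     0 ]
[ 2/3  -1/3 ]

inverse = [1 0; 2/3 -1/3]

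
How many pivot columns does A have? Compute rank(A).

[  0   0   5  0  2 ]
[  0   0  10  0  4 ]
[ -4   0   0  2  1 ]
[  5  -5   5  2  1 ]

rank(A) = 3

Row reduction:
R1 <-> R3   (pivot in column 1 was zero)
[ -4   0   0  2  1 ]
[  0   0  10  0  4 ]
[  0   0   5  0  2 ]
[  5  -5   5  2  1 ]
R4 <- R4 - (-5/4)*R1:  [   0   -5    5  9/2  9/4 ]
R2 <-> R4   (pivot in column 2 was zero)
[ -4   0   0    2    1 ]
[  0  -5   5  9/2  9/4 ]
[  0   0   5    0    2 ]
[  0   0  10    0    4 ]
R4 <- R4 - (2)*R3:  [ 0  0  0  0  0 ]
Row echelon form:
[ -4   0  0    2    1 ]
[  0  -5  5  9/2  9/4 ]
[  0   0  5    0    2 ]
[  0   0  0    0    0 ]
Nonzero rows / pivot columns: 3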